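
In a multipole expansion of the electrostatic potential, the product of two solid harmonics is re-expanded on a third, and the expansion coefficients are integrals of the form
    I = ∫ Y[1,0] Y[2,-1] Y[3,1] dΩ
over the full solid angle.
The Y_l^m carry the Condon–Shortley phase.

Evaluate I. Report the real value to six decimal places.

m-sum 0 ✓  L=6 even ✓  1≤3≤3 ✓
Π(2lᵢ+1) = 3×5×7 = 105
triangle coeff Δ(1,2,3) = 1/105
Σ_t [0,0]: t=0:+1/4 = 1/4
(3j)²=3/35 [(1 2 3; 0 0 0)], sign=-1
Σ_t [0,0]: t=0:+1/6 = 1/6
(3j)²=8/105 [(1 2 3; 0 -1 1)], sign=+1
⇒ 4πI² = 24/35
I = (-1)√(24/35/(4π)) = -0.23359668

-0.233597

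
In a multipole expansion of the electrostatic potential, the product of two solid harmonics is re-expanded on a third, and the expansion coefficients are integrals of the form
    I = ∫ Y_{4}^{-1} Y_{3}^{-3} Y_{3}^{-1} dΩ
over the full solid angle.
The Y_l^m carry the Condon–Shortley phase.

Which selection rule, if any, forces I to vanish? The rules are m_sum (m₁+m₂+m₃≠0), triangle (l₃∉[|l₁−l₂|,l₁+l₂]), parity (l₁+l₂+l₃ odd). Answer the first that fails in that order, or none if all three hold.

m_sum

m₁+m₂+m₃ = -1 − 3 − 1 = -5  ✗
triangle: |4−3|=1 ≤ l₃=3 ≤ 4+3=7
parity: l₁+l₂+l₃ = 10 is even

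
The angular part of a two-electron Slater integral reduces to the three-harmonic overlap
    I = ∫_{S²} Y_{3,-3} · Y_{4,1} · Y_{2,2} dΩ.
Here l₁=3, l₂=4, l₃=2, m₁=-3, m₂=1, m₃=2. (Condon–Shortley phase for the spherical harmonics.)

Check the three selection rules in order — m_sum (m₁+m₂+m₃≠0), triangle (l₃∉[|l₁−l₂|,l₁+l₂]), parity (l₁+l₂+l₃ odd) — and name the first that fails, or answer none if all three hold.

parity

m₁+m₂+m₃ = -3 + 1 + 2 = 0  ✓
triangle: |3−4|=1 ≤ l₃=2 ≤ 3+4=7  ✓
parity: l₁+l₂+l₃ = 9 is odd  ✗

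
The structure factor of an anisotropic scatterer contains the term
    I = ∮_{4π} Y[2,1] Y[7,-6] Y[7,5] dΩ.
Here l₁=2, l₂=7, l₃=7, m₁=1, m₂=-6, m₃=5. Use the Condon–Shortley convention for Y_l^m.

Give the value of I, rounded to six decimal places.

0.196071

Rules hold: Σm=0, L=16 even, 5≤7≤9.
N = 5·15·15 = 1125
Δ = 2!·2!·12!/17! = 1/185640
Racah Σ t=0..2: t=0:+1/2419200 t=1:−1/518400 t=2:+1/2419200 = -1/907200
⇒ 3j(2 7 7; 0 0 0)² = 56/3315, sgn +1
Racah Σ t=0..1: t=0:+1/79833600 t=1:−1/958003200 = 1/87091200
⇒ 3j(2 7 7; 1 -6 5)² = 121/4760, sgn +1
4πI² = N·(3j₀)²·(3jₘ)² = 1815/3757
I = +1·√(0.483098/4π) = 0.19607074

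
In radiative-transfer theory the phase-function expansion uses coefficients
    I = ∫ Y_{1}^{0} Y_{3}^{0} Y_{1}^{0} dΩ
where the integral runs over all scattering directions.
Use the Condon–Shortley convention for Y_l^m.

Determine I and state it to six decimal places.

triangle: need 2≤l₃≤4, have 1; I=0

0.000000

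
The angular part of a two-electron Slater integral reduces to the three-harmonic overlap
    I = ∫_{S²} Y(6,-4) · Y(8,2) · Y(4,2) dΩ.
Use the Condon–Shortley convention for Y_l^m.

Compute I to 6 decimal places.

-0.151443

Checks pass: Σm=0; 18 even; l₃=4∈[2,14].
(2·6+1)(2·8+1)(2·4+1) = 1989
Δ: 10! 2! 6! / 19! → 1/23279256
sum: t=4:+1/1658880 t=5:−1/518400 t=6:+1/1658880 = -1/1382400
3j²(6 8 4; 0 0 0) = Δ·Π!·Σ² = 504/46189  (sign -1)
sum: t=8:+1/7741440 t=9:−1/43545600 t=10:+1/5225472000 = 139/1306368000
3j²(6 8 4; -4 2 2) = Δ·Π!·Σ² = 38642/2909907  (sign +1)
combine: 4πI² = 1989·504/46189·38642/2909907 = 2782224/9653501
take √, sign -1: I = -0.15144282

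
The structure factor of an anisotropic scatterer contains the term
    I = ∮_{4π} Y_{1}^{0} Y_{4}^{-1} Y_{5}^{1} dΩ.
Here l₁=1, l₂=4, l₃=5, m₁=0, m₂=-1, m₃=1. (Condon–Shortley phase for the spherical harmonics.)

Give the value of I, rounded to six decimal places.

Checks pass: Σm=0; 10 even; l₃=5∈[3,5].
(2·1+1)(2·4+1)(2·5+1) = 297
Δ: 0! 2! 8! / 11! → 1/495
sum: t=0:+1/576 = 1/576
3j²(1 4 5; 0 0 0) = Δ·Π!·Σ² = 5/99  (sign -1)
sum: t=0:+1/720 = 1/720
3j²(1 4 5; 0 -1 1) = Δ·Π!·Σ² = 8/165  (sign +1)
combine: 4πI² = 297·5/99·8/165 = 8/11
take √, sign -1: I = -0.24057125

-0.240571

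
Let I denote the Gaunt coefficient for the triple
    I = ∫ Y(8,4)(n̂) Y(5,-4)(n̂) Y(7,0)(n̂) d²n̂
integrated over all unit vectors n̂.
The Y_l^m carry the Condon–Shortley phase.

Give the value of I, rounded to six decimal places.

-0.028786

m-sum 0 ✓  L=20 even ✓  3≤7≤13 ✓
Π(2lᵢ+1) = 17×11×15 = 2805
triangle coeff Δ(8,5,7) = 1/814773960
Σ_t [1,5]: t=1:−1/87091200 t=2:+1/4976640 t=3:−1/2073600 t=4:+1/4976640 t=5:−1/87091200 = -1/9676800
(3j)²=360/46189 [(8 5 7; 0 0 0)], sign=+1
Σ_t [0,1]: t=0:+1/74649600 t=1:−1/87091200 = 1/522547200
(3j)²=2/4199 [(8 5 7; 4 -4 0)], sign=-1
⇒ 4πI² = 10800/1037153
I = (-1)√(10800/1037153/(4π)) = -0.02878628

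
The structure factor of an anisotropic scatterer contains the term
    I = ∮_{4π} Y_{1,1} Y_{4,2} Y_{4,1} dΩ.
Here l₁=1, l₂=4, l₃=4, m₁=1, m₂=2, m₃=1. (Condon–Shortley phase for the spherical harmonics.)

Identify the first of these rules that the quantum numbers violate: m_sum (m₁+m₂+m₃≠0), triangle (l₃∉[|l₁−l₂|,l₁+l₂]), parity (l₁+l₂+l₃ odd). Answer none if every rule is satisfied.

m_sum

m₁+m₂+m₃ = 1 + 2 + 1 = 4  ✗
triangle: |1−4|=3 ≤ l₃=4 ≤ 1+4=5
parity: l₁+l₂+l₃ = 9 is odd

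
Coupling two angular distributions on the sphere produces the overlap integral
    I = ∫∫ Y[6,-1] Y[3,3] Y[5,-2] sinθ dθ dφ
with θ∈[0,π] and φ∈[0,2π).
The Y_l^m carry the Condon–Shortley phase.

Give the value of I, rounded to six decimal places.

0.145631

Checks pass: Σm=0; 14 even; l₃=5∈[3,9].
(2·6+1)(2·3+1)(2·5+1) = 1001
Δ: 4! 8! 2! / 15! → 1/675675
sum: t=1:−1/8640 t=2:+1/2304 t=3:−1/8640 = 7/34560
3j²(6 3 5; 0 0 0) = Δ·Π!·Σ² = 7/429  (sign -1)
sum: t=4:+1/34560 = 1/34560
3j²(6 3 5; -1 3 -2) = Δ·Π!·Σ² = 7/429  (sign -1)
combine: 4πI² = 1001·7/429·7/429 = 343/1287
take √, sign +1: I = 0.14563067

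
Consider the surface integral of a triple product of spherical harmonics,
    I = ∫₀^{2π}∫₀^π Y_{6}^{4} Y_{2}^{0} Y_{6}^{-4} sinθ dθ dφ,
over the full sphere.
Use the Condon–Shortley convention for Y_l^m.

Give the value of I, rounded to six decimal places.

m-sum 0 ✓  L=14 even ✓  4≤6≤8 ✓
Π(2lᵢ+1) = 13×5×13 = 845
triangle coeff Δ(6,2,6) = 1/90090
Σ_t [0,2]: t=0:+1/69120 t=1:−1/14400 t=2:+1/69120 = -7/172800
(3j)²=14/715 [(6 2 6; 0 0 0)], sign=-1
Σ_t [0,2]: t=0:+1/322560 t=1:−1/362880 t=2:+1/14515200 = 1/2419200
(3j)²=2/5005 [(6 2 6; 4 0 -4)], sign=+1
⇒ 4πI² = 4/605
I = (-1)√(4/605/(4π)) = -0.02293757

-0.022938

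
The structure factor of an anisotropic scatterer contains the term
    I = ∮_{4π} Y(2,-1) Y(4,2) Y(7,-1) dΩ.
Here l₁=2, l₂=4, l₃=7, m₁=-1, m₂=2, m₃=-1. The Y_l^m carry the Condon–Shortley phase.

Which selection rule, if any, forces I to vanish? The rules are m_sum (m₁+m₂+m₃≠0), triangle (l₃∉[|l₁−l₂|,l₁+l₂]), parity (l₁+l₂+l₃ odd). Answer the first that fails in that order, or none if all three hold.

Σmᵢ = 0  ✓
l₃∈[|l₁−l₂|,l₁+l₂]=[2,6], have l₃=7  ✗
Σlᵢ = 13 ⇒ odd

triangle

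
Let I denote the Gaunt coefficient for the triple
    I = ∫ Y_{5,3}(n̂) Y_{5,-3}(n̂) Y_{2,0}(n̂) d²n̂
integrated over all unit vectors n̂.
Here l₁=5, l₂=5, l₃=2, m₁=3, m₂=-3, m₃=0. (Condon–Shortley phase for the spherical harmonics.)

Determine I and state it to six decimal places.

-0.016174

m-sum 0 ✓  L=12 even ✓  0≤2≤10 ✓
Π(2lᵢ+1) = 11×11×5 = 605
triangle coeff Δ(5,5,2) = 1/38610
Σ_t [3,5]: t=3:−1/2880 t=4:+1/576 t=5:−1/2880 = 1/960
(3j)²=10/429 [(5 5 2; 0 0 0)], sign=+1
Σ_t [0,2]: t=0:+1/161280 t=1:−1/5040 t=2:+1/5760 = -1/53760
(3j)²=1/4290 [(5 5 2; 3 -3 0)], sign=-1
⇒ 4πI² = 5/1521
I = (-1)√(5/1521/(4π)) = -0.01617393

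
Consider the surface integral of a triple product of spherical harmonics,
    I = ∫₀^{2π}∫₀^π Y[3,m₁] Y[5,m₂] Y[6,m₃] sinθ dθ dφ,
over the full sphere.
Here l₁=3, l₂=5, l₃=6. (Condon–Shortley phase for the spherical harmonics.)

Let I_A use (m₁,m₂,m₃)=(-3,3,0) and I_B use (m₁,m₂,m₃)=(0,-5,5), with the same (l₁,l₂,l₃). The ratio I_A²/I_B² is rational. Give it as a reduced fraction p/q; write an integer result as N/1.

28/99

Shared (l₁,l₂,l₃)=(3,5,6): N and (l;000)² cancel in I_A²/I_B².
A: Δ = 2!·4!·8!/15! = 1/675675; Racah Σ t=2..2: t=2:+1/69120 = 1/69120; ⇒ 3j(3 5 6; -3 3 0)² = 4/429, sgn +1
B: Δ = 2!·4!·8!/15! = 1/675675; Racah Σ t=0..0: t=0:+1/483840 = 1/483840; ⇒ 3j(3 5 6; 0 -5 5)² = 3/91, sgn -1
I_A²/I_B² = (4/429)/(3/91) = 28/99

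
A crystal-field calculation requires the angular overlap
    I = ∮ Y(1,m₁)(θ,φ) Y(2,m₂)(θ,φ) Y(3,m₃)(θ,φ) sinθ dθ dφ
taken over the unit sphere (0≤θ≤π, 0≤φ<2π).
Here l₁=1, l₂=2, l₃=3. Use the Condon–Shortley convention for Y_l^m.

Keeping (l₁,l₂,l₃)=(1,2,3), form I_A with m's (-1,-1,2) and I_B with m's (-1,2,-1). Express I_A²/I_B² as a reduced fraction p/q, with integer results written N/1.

Shared (l₁,l₂,l₃)=(1,2,3): N and (l;000)² cancel in I_A²/I_B².
A: Δ = 0!·2!·4!/7! = 1/105; Racah Σ t=0..0: t=0:+1/12 = 1/12; ⇒ 3j(1 2 3; -1 -1 2)² = 2/21, sgn -1
B: Δ = 0!·2!·4!/7! = 1/105; Racah Σ t=0..0: t=0:+1/48 = 1/48; ⇒ 3j(1 2 3; -1 2 -1)² = 1/105, sgn +1
I_A²/I_B² = (2/21)/(1/105) = 10/1

10/1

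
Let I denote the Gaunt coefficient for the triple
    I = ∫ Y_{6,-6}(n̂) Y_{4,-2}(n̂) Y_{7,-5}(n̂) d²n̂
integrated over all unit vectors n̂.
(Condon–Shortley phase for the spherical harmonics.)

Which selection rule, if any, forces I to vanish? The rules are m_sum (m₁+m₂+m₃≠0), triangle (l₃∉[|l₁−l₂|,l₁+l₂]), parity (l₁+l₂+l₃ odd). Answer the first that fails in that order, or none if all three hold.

m_sum

m₁+m₂+m₃ = -6 − 2 − 5 = -13  ✗
triangle: |6−4|=2 ≤ l₃=7 ≤ 6+4=10
parity: l₁+l₂+l₃ = 17 is odd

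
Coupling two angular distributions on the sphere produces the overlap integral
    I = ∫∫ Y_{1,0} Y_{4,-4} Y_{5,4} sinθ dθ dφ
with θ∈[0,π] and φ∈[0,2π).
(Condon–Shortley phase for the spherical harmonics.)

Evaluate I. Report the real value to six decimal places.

m-sum 0 ✓  L=10 even ✓  3≤5≤5 ✓
Π(2lᵢ+1) = 3×9×11 = 297
triangle coeff Δ(1,4,5) = 1/495
Σ_t [0,0]: t=0:+1/576 = 1/576
(3j)²=5/99 [(1 4 5; 0 0 0)], sign=-1
Σ_t [0,0]: t=0:+1/40320 = 1/40320
(3j)²=1/55 [(1 4 5; 0 -4 4)], sign=-1
⇒ 4πI² = 3/11
I = (+1)√(3/11/(4π)) = 0.14731920

0.147319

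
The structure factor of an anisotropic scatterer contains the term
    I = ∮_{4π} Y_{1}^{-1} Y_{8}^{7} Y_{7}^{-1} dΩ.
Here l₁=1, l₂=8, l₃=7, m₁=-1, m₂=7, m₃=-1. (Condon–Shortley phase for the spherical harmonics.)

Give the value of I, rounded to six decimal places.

0.000000

-1 + 7 − 1 = 5 ≠ 0: azimuthal integral kills it; I = 0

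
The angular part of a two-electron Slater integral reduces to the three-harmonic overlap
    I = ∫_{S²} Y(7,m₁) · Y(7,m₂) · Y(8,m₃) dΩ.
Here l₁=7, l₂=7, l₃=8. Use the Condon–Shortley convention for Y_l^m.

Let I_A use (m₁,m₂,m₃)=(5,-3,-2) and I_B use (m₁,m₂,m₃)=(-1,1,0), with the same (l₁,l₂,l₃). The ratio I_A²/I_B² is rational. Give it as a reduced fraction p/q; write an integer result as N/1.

Same 7,7,8: normalisation and zero-m 3j drop out of the ratio.
A: Δ: 6! 8! 8! / 23! → 1/22086194130; sum: t=0:+1/597196800 t=1:−1/435456000 t=2:+1/2786918400 = -11/41803776000; 3j²(7 7 8; 5 -3 -2) = Δ·Π!·Σ² = 66/96577  (sign -1)
B: Δ: 6! 8! 8! / 23! → 1/22086194130; sum: t=0:+1/1170505728000 t=1:−1/3048192000 t=2:+1/99532800 t=3:−1/18662400 t=4:+1/15925248 t=5:−1/62208000 t=6:+1/1492992000 = 11/3121348608; 3j²(7 7 8; -1 1 0) = Δ·Π!·Σ² = 3125/4056234  (sign +1)
I_A²/I_B² = (66/96577)/(3125/4056234) = 2772/3125

2772/3125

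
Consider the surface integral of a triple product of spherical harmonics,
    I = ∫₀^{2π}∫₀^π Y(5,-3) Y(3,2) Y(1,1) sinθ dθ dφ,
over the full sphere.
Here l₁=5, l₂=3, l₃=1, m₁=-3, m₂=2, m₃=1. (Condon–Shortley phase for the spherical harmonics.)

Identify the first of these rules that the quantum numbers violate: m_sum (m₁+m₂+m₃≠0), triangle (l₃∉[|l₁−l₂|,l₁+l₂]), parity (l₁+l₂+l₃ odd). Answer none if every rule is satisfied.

Σmᵢ = 0  ✓
l₃∈[|l₁−l₂|,l₁+l₂]=[2,8], have l₃=1  ✗
Σlᵢ = 9 ⇒ odd

triangle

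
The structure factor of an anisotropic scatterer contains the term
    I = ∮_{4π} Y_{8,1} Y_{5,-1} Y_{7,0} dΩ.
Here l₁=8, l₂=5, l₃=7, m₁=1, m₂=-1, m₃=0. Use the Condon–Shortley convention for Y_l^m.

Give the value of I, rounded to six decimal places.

m-sum 0 ✓  L=20 even ✓  3≤7≤13 ✓
Π(2lᵢ+1) = 17×11×15 = 2805
triangle coeff Δ(8,5,7) = 1/814773960
Σ_t [1,5]: t=1:−1/87091200 t=2:+1/4976640 t=3:−1/2073600 t=4:+1/4976640 t=5:−1/87091200 = -1/9676800
(3j)²=360/46189 [(8 5 7; 0 0 0)], sign=+1
Σ_t [0,4]: t=0:+1/522547200 t=1:−1/12441600 t=2:+1/2764800 t=3:−1/3732480 t=4:+1/34836480 = 23/522547200
(3j)²=529/277134 [(8 5 7; 1 -1 0)], sign=-1
⇒ 4πI² = 476100/11408683
I = (-1)√(476100/11408683/(4π)) = -0.05762705

-0.057627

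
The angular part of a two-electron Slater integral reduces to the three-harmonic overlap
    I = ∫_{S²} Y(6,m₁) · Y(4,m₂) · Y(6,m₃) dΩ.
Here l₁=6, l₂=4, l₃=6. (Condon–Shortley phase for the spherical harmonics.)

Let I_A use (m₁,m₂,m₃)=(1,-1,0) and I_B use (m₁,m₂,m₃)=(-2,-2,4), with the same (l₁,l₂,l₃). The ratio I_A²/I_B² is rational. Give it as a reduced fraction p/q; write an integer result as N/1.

Shared (l₁,l₂,l₃)=(6,4,6): N and (l;000)² cancel in I_A²/I_B².
A: Δ = 4!·8!·4!/17! = 1/15315300; Racah Σ t=0..3: t=0:+1/103680 t=1:−1/13824 t=2:+1/17280 t=3:−1/207360 = -1/103680; ⇒ 3j(6 4 6; 1 -1 0)² = 10/7293, sgn -1
B: Δ = 4!·8!·4!/17! = 1/15315300; Racah Σ t=0..2: t=0:+1/3870720 t=1:−1/181440 t=2:+1/138240 = 23/11612160; ⇒ 3j(6 4 6; -2 -2 4)² = 529/204204, sgn +1
I_A²/I_B² = (10/7293)/(529/204204) = 280/529

280/529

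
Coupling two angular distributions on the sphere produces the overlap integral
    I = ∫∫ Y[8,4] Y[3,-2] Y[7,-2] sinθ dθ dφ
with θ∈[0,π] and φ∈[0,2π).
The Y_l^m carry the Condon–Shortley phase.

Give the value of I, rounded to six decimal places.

Rules hold: Σm=0, L=18 even, 5≤7≤11.
N = 17·7·15 = 1785
Δ = 4!·12!·2!/19! = 1/5290740
Racah Σ t=1..3: t=1:−1/7257600 t=2:+1/2073600 t=3:−1/7257600 = 1/4838400
⇒ 3j(8 3 7; 0 0 0)² = 252/20995, sgn -1
Racah Σ t=0..1: t=0:+1/23224320 t=1:−1/26127360 = 1/209018880
⇒ 3j(8 3 7; 4 -2 -2)² = 275/1058148, sgn -1
4πI² = N·(3j₀)²·(3jₘ)² = 5775/1037153
I = +1·√(0.00556813/4π) = 0.02104988

0.021050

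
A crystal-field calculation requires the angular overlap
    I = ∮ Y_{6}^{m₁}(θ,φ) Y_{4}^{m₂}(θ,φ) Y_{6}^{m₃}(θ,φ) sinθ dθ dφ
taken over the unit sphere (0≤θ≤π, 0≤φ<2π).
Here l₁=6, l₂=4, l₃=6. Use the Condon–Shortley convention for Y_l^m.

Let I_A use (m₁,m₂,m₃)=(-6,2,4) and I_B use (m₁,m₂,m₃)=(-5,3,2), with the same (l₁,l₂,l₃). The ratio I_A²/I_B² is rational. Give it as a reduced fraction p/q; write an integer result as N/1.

405/343

l's match ⇒ only the (l;m) 3-j factors differ between A and B.
A: triangle coeff Δ(6,4,6) = 1/15315300; Σ_t [4,4]: t=4:+1/3870720 = 1/3870720; (3j)²=135/6188 [(6 4 6; -6 2 4)], sign=+1
B: triangle coeff Δ(6,4,6) = 1/15315300; Σ_t [3,4]: t=3:−1/5806080 t=4:+1/725760 = 1/829440; (3j)²=49/2652 [(6 4 6; -5 3 2)], sign=+1
I_A²/I_B² = (135/6188)/(49/2652) = 405/343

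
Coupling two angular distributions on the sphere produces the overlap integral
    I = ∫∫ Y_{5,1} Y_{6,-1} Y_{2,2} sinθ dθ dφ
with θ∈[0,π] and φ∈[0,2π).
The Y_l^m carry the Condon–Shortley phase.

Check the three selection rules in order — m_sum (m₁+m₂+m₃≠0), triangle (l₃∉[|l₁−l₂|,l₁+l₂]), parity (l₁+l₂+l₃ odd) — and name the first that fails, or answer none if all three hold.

m_sum

m₁+m₂+m₃ = 1 − 1 + 2 = 2  ✗
triangle: |5−6|=1 ≤ l₃=2 ≤ 5+6=11
parity: l₁+l₂+l₃ = 13 is odd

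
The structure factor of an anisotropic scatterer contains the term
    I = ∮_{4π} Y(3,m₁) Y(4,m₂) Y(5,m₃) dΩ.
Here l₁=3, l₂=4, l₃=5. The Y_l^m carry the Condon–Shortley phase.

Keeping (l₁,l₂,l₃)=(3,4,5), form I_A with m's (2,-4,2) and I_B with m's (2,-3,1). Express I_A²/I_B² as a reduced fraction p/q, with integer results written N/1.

Shared (l₁,l₂,l₃)=(3,4,5): N and (l;000)² cancel in I_A²/I_B².
A: Δ = 2!·4!·6!/13! = 1/180180; Racah Σ t=0..0: t=0:+1/8640 = 1/8640; ⇒ 3j(3 4 5; 2 -4 2)² = 14/1287, sgn -1
B: Δ = 2!·4!·6!/13! = 1/180180; Racah Σ t=0..1: t=0:+1/1440 t=1:−1/17280 = 11/17280; ⇒ 3j(3 4 5; 2 -3 1)² = 11/468, sgn +1
I_A²/I_B² = (14/1287)/(11/468) = 56/121

56/121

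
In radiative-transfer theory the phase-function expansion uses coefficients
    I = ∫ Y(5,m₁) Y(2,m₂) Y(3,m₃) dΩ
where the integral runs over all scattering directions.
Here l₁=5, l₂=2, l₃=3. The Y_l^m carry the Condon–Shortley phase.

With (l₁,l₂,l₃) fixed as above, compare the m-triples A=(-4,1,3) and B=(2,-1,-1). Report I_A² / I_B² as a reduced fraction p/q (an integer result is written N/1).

4/5

Shared (l₁,l₂,l₃)=(5,2,3): N and (l;000)² cancel in I_A²/I_B².
A: Δ = 4!·6!·0!/11! = 1/2310; Racah Σ t=3..3: t=3:−1/4320 = -1/4320; ⇒ 3j(5 2 3; -4 1 3)² = 2/55, sgn -1
B: Δ = 4!·6!·0!/11! = 1/2310; Racah Σ t=1..1: t=1:−1/288 = -1/288; ⇒ 3j(5 2 3; 2 -1 -1)² = 1/22, sgn -1
I_A²/I_B² = (2/55)/(1/22) = 4/5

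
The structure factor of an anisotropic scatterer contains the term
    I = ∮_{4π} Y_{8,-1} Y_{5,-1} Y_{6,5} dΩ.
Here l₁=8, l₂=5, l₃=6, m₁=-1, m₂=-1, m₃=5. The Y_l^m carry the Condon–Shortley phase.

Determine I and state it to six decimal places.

0.000000

Σmᵢ = 3 ≠ 0, so the φ-integral vanishes; I = 0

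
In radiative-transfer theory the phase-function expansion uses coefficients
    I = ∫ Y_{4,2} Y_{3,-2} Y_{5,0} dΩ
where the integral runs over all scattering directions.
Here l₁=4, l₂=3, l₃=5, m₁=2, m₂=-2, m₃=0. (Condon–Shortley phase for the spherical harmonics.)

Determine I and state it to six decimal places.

m-sum 0 ✓  L=12 even ✓  1≤5≤7 ✓
Π(2lᵢ+1) = 9×7×11 = 693
triangle coeff Δ(4,3,5) = 1/180180
Σ_t [0,2]: t=0:+1/576 t=1:−1/144 t=2:+1/576 = -1/288
(3j)²=20/1001 [(4 3 5; 0 0 0)], sign=+1
Σ_t [0,1]: t=0:+1/576 t=1:−1/2880 = 1/720
(3j)²=80/3003 [(4 3 5; 2 -2 0)], sign=-1
⇒ 4πI² = 4800/13013
I = (-1)√(4800/13013/(4π)) = -0.17132746

-0.171327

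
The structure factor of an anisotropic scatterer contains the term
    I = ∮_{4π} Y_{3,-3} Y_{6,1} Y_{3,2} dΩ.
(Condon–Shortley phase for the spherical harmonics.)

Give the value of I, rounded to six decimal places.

Rules hold: Σm=0, L=12 even, 3≤3≤9.
N = 7·13·7 = 637
Δ = 6!·0!·6!/13! = 1/12012
Racah Σ t=3..3: t=3:−1/1296 = -1/1296
⇒ 3j(3 6 3; 0 0 0)² = 100/3003, sgn +1
Racah Σ t=6..6: t=6:+1/86400 = 1/86400
⇒ 3j(3 6 3; -3 1 2)² = 1/1716, sgn -1
4πI² = N·(3j₀)²·(3jₘ)² = 175/14157
I = -1·√(0.0123614/4π) = -0.03136379

-0.031364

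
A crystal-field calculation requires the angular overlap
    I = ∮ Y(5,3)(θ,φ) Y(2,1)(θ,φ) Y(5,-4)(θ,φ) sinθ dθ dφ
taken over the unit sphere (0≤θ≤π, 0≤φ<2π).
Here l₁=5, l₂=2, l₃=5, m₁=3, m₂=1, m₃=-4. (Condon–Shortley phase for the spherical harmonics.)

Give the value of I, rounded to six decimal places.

Checks pass: Σm=0; 12 even; l₃=5∈[3,7].
(2·5+1)(2·2+1)(2·5+1) = 605
Δ: 2! 8! 2! / 13! → 1/38610
sum: t=0:+1/2880 t=1:−1/576 t=2:+1/2880 = -1/960
3j²(5 2 5; 0 0 0) = Δ·Π!·Σ² = 10/429  (sign +1)
sum: t=1:−1/10080 t=2:+1/80640 = -1/11520
3j²(5 2 5; 3 1 -4) = Δ·Π!·Σ² = 49/1430  (sign +1)
combine: 4πI² = 605·10/429·49/1430 = 245/507
take √, sign +1: I = 0.19609844

0.196098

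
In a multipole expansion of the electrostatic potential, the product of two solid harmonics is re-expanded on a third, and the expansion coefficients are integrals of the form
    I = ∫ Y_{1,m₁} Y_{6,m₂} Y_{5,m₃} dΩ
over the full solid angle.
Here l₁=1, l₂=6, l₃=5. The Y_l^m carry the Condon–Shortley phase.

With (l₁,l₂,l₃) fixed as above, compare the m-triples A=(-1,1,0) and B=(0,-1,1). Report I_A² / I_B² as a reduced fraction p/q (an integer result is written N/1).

Same 1,6,5: normalisation and zero-m 3j drop out of the ratio.
A: Δ: 2! 0! 10! / 13! → 1/858; sum: t=2:+1/28800 = 1/28800; 3j²(1 6 5; -1 1 0) = Δ·Π!·Σ² = 7/286  (sign -1)
B: Δ: 2! 0! 10! / 13! → 1/858; sum: t=1:−1/17280 = -1/17280; 3j²(1 6 5; 0 -1 1) = Δ·Π!·Σ² = 35/858  (sign -1)
I_A²/I_B² = (7/286)/(35/858) = 3/5

3/5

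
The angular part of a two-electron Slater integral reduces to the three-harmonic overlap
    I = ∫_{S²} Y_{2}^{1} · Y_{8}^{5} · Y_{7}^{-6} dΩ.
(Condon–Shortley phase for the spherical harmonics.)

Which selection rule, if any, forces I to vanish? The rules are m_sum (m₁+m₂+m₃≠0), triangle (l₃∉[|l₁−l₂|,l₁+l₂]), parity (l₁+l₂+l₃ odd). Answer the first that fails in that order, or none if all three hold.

parity

azimuthal sum: 1 + 5 − 6 = 0  ✓
6 ≤ 7 ≤ 10 (triangle on l)  ✓
L = 2 + 8 + 7 = 17 (odd)  ✗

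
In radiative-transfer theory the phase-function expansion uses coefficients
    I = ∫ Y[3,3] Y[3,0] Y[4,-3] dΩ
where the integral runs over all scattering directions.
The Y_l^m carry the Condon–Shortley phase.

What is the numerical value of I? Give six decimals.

Checks pass: Σm=0; 10 even; l₃=4∈[0,6].
(2·3+1)(2·3+1)(2·4+1) = 441
Δ: 2! 4! 4! / 11! → 1/34650
sum: t=0:+1/72 t=1:−1/16 t=2:+1/72 = -5/144
3j²(3 3 4; 0 0 0) = Δ·Π!·Σ² = 2/77  (sign -1)
sum: t=0:+1/288 = 1/288
3j²(3 3 4; 3 0 -3) = Δ·Π!·Σ² = 1/22  (sign -1)
combine: 4πI² = 441·2/77·1/22 = 63/121
take √, sign +1: I = 0.20355073

0.203551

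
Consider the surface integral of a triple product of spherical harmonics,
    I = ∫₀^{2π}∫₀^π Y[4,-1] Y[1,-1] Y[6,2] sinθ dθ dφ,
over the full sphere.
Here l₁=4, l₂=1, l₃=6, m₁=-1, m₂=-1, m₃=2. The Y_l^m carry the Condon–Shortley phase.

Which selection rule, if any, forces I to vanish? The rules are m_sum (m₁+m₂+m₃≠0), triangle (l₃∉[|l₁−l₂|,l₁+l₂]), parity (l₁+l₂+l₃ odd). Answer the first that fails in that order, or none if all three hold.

triangle

m₁+m₂+m₃ = -1 − 1 + 2 = 0  ✓
triangle: |4−1|=3 ≤ l₃=6 ≤ 4+1=5  ✗
parity: l₁+l₂+l₃ = 11 is odd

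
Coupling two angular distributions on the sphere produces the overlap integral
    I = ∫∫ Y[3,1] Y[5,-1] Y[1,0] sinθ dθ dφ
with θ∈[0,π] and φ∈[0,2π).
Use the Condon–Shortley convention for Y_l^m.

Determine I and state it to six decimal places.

triangle: need 2≤l₃≤8, have 1; I=0

0.000000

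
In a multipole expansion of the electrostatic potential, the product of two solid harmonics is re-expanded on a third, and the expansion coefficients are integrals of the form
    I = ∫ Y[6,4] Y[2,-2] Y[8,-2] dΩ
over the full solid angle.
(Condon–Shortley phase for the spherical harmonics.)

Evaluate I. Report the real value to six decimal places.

Checks pass: Σm=0; 16 even; l₃=8∈[4,8].
(2·6+1)(2·2+1)(2·8+1) = 1105
Δ: 0! 12! 4! / 17! → 1/30940
sum: t=0:+1/2073600 = 1/2073600
3j²(6 2 8; 0 0 0) = Δ·Π!·Σ² = 28/1105  (sign +1)
sum: t=0:+1/174182400 = 1/174182400
3j²(6 2 8; 4 -2 -2) = Δ·Π!·Σ² = 3/6188  (sign +1)
combine: 4πI² = 1105·28/1105·3/6188 = 3/221
take √, sign +1: I = 0.03286696

0.032867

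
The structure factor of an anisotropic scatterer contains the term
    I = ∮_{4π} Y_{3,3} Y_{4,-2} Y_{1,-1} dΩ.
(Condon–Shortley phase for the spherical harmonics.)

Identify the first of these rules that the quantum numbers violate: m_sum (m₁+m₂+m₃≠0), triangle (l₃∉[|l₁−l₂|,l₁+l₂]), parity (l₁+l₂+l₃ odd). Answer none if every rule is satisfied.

m₁+m₂+m₃ = 3 − 2 − 1 = 0  ✓
triangle: |3−4|=1 ≤ l₃=1 ≤ 3+4=7  ✓
parity: l₁+l₂+l₃ = 8 is even  ✓

none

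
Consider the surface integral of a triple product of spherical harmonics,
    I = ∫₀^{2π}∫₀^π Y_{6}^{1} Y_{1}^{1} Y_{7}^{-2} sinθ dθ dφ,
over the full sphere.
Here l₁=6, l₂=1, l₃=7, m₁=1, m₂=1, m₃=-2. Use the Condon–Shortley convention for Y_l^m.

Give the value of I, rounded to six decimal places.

Rules hold: Σm=0, L=14 even, 5≤7≤7.
N = 13·3·15 = 585
Δ = 0!·12!·2!/15! = 1/1365
Racah Σ t=0..0: t=0:+1/518400 = 1/518400
⇒ 3j(6 1 7; 0 0 0)² = 7/195, sgn -1
Racah Σ t=0..0: t=0:+1/1209600 = 1/1209600
⇒ 3j(6 1 7; 1 1 -2)² = 12/455, sgn -1
4πI² = N·(3j₀)²·(3jₘ)² = 36/65
I = +1·√(0.553846/4π) = 0.20993732

0.209937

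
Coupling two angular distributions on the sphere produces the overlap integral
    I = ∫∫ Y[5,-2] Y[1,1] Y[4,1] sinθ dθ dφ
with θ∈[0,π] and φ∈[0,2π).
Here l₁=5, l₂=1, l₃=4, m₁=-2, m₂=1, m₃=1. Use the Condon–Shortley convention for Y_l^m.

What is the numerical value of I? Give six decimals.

0.225034

Rules hold: Σm=0, L=10 even, 4≤4≤6.
N = 11·3·9 = 297
Δ = 2!·8!·0!/11! = 1/495
Racah Σ t=1..1: t=1:−1/576 = -1/576
⇒ 3j(5 1 4; 0 0 0)² = 5/99, sgn -1
Racah Σ t=2..2: t=2:+1/1440 = 1/1440
⇒ 3j(5 1 4; -2 1 1)² = 7/165, sgn -1
4πI² = N·(3j₀)²·(3jₘ)² = 7/11
I = +1·√(0.636364/4π) = 0.22503380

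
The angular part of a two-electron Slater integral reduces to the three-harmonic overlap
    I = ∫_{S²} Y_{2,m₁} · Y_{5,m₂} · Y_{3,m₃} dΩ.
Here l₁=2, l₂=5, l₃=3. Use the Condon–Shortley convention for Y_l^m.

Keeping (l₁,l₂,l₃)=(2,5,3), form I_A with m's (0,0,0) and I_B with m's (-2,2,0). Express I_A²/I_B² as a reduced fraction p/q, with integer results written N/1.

Shared (l₁,l₂,l₃)=(2,5,3): N and (l;000)² cancel in I_A²/I_B².
A: Δ = 4!·0!·6!/11! = 1/2310; Racah Σ t=2..2: t=2:+1/144 = 1/144; ⇒ 3j(2 5 3; 0 0 0)² = 10/231, sgn -1
B: Δ = 4!·0!·6!/11! = 1/2310; Racah Σ t=4..4: t=4:+1/864 = 1/864; ⇒ 3j(2 5 3; -2 2 0)² = 1/66, sgn -1
I_A²/I_B² = (10/231)/(1/66) = 20/7

20/7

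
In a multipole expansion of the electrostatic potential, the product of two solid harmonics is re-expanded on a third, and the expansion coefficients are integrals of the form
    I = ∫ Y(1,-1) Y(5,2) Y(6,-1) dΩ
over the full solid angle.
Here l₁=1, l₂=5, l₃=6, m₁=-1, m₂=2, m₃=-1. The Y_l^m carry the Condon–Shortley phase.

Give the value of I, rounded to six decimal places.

-0.129207

Checks pass: Σm=0; 12 even; l₃=6∈[4,6].
(2·1+1)(2·5+1)(2·6+1) = 429
Δ: 0! 2! 10! / 13! → 1/858
sum: t=0:+1/14400 = 1/14400
3j²(1 5 6; 0 0 0) = Δ·Π!·Σ² = 6/143  (sign +1)
sum: t=0:+1/60480 = 1/60480
3j²(1 5 6; -1 2 -1) = Δ·Π!·Σ² = 5/429  (sign -1)
combine: 4πI² = 429·6/143·5/429 = 30/143
take √, sign -1: I = -0.12920749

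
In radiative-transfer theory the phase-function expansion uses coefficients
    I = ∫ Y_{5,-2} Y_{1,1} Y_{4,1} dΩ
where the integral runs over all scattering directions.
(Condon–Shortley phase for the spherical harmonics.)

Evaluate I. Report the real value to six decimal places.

0.225034

Rules hold: Σm=0, L=10 even, 4≤4≤6.
N = 11·3·9 = 297
Δ = 2!·8!·0!/11! = 1/495
Racah Σ t=1..1: t=1:−1/576 = -1/576
⇒ 3j(5 1 4; 0 0 0)² = 5/99, sgn -1
Racah Σ t=2..2: t=2:+1/1440 = 1/1440
⇒ 3j(5 1 4; -2 1 1)² = 7/165, sgn -1
4πI² = N·(3j₀)²·(3jₘ)² = 7/11
I = +1·√(0.636364/4π) = 0.22503380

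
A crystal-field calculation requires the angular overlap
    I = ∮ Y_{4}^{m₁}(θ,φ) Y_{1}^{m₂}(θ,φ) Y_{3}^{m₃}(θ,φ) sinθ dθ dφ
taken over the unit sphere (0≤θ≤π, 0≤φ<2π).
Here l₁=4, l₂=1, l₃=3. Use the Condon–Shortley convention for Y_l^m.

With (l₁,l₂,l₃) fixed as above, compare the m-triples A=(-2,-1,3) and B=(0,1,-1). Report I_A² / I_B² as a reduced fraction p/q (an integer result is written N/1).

1/6

Same 4,1,3: normalisation and zero-m 3j drop out of the ratio.
A: Δ: 2! 6! 0! / 9! → 1/252; sum: t=0:+1/1440 = 1/1440; 3j²(4 1 3; -2 -1 3) = Δ·Π!·Σ² = 1/252  (sign +1)
B: Δ: 2! 6! 0! / 9! → 1/252; sum: t=2:+1/96 = 1/96; 3j²(4 1 3; 0 1 -1) = Δ·Π!·Σ² = 1/42  (sign +1)
I_A²/I_B² = (1/252)/(1/42) = 1/6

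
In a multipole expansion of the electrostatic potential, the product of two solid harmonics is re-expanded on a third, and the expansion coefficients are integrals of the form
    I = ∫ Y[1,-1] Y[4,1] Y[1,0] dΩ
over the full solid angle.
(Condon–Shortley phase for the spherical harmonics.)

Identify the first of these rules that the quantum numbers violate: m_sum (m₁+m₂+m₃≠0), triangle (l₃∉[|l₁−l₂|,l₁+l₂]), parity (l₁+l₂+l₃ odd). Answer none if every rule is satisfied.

triangle

azimuthal sum: -1 + 1 + 0 = 0  ✓
3 ≤ 1 ≤ 5 (triangle on l)  ✗
L = 1 + 4 + 1 = 6 (even)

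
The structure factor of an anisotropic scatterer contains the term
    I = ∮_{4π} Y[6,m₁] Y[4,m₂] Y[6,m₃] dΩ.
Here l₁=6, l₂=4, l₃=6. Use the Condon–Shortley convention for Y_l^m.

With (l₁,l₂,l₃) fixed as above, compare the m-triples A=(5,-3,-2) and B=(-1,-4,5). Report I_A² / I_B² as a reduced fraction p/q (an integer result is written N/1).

49/20

Shared (l₁,l₂,l₃)=(6,4,6): N and (l;000)² cancel in I_A²/I_B².
A: Δ = 4!·8!·4!/17! = 1/15315300; Racah Σ t=0..1: t=0:+1/725760 t=1:−1/5806080 = 1/829440; ⇒ 3j(6 4 6; 5 -3 -2)² = 49/2652, sgn +1
B: Δ = 4!·8!·4!/17! = 1/15315300; Racah Σ t=0..0: t=0:+1/2903040 = 1/2903040; ⇒ 3j(6 4 6; -1 -4 5)² = 5/663, sgn -1
I_A²/I_B² = (49/2652)/(5/663) = 49/20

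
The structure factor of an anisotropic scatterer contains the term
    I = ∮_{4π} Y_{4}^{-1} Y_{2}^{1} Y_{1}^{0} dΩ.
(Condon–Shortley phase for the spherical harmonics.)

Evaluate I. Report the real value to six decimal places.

0.000000

l₃=1 ∉ [2,6] — triangle fails ⇒ I = 0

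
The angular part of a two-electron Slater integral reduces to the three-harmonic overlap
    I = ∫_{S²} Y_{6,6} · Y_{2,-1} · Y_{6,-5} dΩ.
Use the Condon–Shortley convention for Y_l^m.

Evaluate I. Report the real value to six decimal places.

m-sum 0 ✓  L=14 even ✓  4≤6≤8 ✓
Π(2lᵢ+1) = 13×5×13 = 845
triangle coeff Δ(6,2,6) = 1/90090
Σ_t [0,2]: t=0:+1/69120 t=1:−1/14400 t=2:+1/69120 = -7/172800
(3j)²=14/715 [(6 2 6; 0 0 0)], sign=-1
Σ_t [0,0]: t=0:+1/7257600 = 1/7257600
(3j)²=11/455 [(6 2 6; 6 -1 -5)], sign=-1
⇒ 4πI² = 2/5
I = (+1)√(2/5/(4π)) = 0.17841241

0.178412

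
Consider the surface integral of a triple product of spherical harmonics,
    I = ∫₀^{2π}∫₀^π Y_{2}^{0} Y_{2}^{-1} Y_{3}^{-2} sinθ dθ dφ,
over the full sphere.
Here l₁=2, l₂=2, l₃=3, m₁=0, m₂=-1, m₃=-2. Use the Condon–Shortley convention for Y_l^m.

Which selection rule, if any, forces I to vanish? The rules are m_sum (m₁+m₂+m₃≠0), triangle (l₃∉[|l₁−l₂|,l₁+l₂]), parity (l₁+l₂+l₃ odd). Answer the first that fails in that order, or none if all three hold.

azimuthal sum: 0 − 1 − 2 = -3  ✗
0 ≤ 3 ≤ 4 (triangle on l)
L = 2 + 2 + 3 = 7 (odd)

m_sum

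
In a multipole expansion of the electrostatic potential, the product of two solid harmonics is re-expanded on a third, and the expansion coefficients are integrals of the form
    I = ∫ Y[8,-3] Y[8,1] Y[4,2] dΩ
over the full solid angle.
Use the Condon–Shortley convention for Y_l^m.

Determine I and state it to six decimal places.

0.073645

Checks pass: Σm=0; 20 even; l₃=4∈[0,16].
(2·8+1)(2·8+1)(2·4+1) = 2601
Δ: 12! 4! 4! / 21! → 1/185175900
sum: t=4:+1/557383680 t=5:−1/21772800 t=6:+1/8294400 t=7:−1/21772800 t=8:+1/557383680 = 1/30965760
3j²(8 8 4; 0 0 0) = Δ·Π!·Σ² = 36/4199  (sign +1)
sum: t=7:−1/58060800 t=8:+1/34836480 t=9:−1/209018880 = 1/149299200
3j²(8 8 4; -3 1 2) = Δ·Π!·Σ² = 77/25194  (sign +1)
combine: 4πI² = 2601·36/4199·77/25194 = 4158/61009
take √, sign +1: I = 0.07364451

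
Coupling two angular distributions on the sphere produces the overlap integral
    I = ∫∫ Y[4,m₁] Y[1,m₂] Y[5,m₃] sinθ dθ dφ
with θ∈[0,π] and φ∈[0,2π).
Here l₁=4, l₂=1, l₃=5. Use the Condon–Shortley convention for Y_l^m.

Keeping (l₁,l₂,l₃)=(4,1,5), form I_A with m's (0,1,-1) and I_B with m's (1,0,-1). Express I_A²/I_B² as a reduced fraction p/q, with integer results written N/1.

5/8

Shared (l₁,l₂,l₃)=(4,1,5): N and (l;000)² cancel in I_A²/I_B².
A: Δ = 0!·8!·2!/11! = 1/495; Racah Σ t=0..0: t=0:+1/1152 = 1/1152; ⇒ 3j(4 1 5; 0 1 -1)² = 1/33, sgn +1
B: Δ = 0!·8!·2!/11! = 1/495; Racah Σ t=0..0: t=0:+1/720 = 1/720; ⇒ 3j(4 1 5; 1 0 -1)² = 8/165, sgn +1
I_A²/I_B² = (1/33)/(8/165) = 5/8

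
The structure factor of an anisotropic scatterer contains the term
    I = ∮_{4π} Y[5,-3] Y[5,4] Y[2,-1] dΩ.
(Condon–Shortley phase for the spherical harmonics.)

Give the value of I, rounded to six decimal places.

Checks pass: Σm=0; 12 even; l₃=2∈[0,10].
(2·5+1)(2·5+1)(2·2+1) = 605
Δ: 8! 2! 2! / 13! → 1/38610
sum: t=3:−1/2880 t=4:+1/576 t=5:−1/2880 = 1/960
3j²(5 5 2; 0 0 0) = Δ·Π!·Σ² = 10/429  (sign +1)
sum: t=7:−1/10080 t=8:+1/80640 = -1/11520
3j²(5 5 2; -3 4 -1) = Δ·Π!·Σ² = 49/1430  (sign +1)
combine: 4πI² = 605·10/429·49/1430 = 245/507
take √, sign +1: I = 0.19609844

0.196098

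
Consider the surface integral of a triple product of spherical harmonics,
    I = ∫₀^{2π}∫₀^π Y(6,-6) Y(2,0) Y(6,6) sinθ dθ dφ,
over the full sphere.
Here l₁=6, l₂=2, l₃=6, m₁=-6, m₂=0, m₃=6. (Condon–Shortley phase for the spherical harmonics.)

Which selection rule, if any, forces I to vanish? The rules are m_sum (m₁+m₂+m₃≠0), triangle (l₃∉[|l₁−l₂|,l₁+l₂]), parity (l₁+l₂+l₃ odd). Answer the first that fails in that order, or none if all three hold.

Σmᵢ = 0  ✓
l₃∈[|l₁−l₂|,l₁+l₂]=[4,8], have l₃=6  ✓
Σlᵢ = 14 ⇒ even  ✓

none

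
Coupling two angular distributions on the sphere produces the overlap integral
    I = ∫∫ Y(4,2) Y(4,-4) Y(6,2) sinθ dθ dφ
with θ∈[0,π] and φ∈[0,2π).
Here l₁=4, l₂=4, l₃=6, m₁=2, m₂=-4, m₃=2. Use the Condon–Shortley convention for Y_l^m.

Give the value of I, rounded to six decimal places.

-0.110189

m-sum 0 ✓  L=14 even ✓  0≤6≤8 ✓
Π(2lᵢ+1) = 9×9×13 = 1053
triangle coeff Δ(4,4,6) = 1/1261260
Σ_t [0,2]: t=0:+1/4608 t=1:−1/1296 t=2:+1/4608 = -7/20736
(3j)²=20/1287 [(4 4 6; 0 0 0)], sign=-1
Σ_t [0,0]: t=0:+1/69120 = 1/69120
(3j)²=4/429 [(4 4 6; 2 -4 2)], sign=+1
⇒ 4πI² = 240/1573
I = (-1)√(240/1573/(4π)) = -0.11018851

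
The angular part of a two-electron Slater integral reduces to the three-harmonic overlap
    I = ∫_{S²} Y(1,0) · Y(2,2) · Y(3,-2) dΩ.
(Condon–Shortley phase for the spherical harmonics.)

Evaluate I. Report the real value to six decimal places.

0.184674

Rules hold: Σm=0, L=6 even, 1≤3≤3.
N = 3·5·7 = 105
Δ = 0!·2!·4!/7! = 1/105
Racah Σ t=0..0: t=0:+1/4 = 1/4
⇒ 3j(1 2 3; 0 0 0)² = 3/35, sgn -1
Racah Σ t=0..0: t=0:+1/24 = 1/24
⇒ 3j(1 2 3; 0 2 -2)² = 1/21, sgn -1
4πI² = N·(3j₀)²·(3jₘ)² = 3/7
I = +1·√(0.428571/4π) = 0.18467439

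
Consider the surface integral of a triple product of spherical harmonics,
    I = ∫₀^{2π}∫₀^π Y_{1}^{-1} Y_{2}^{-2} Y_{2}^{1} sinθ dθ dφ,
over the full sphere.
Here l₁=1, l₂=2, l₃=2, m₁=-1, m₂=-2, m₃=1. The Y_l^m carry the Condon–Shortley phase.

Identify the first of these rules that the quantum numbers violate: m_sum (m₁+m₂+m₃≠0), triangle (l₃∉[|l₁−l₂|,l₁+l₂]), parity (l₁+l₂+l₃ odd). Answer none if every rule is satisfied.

m₁+m₂+m₃ = -1 − 2 + 1 = -2  ✗
triangle: |1−2|=1 ≤ l₃=2 ≤ 1+2=3
parity: l₁+l₂+l₃ = 5 is odd

m_sum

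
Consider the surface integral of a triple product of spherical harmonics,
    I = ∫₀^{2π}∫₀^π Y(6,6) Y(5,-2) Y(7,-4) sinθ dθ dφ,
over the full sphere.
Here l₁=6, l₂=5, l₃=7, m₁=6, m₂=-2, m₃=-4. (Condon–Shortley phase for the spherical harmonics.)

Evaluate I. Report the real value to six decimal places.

0.159414

Rules hold: Σm=0, L=18 even, 1≤7≤11.
N = 13·11·15 = 2145
Δ = 4!·8!·6!/19! = 1/174594420
Racah Σ t=0..4: t=0:+1/4147200 t=1:−1/207360 t=2:+1/82944 t=3:−1/207360 t=4:+1/4147200 = 1/345600
⇒ 3j(6 5 7; 0 0 0)² = 420/46189, sgn -1
Racah Σ t=0..0: t=0:+1/34836480 = 1/34836480
⇒ 3j(6 5 7; 6 -2 -4)² = 275/16796, sgn -1
4πI² = N·(3j₀)²·(3jₘ)² = 433125/1356277
I = +1·√(0.319348/4π) = 0.15941438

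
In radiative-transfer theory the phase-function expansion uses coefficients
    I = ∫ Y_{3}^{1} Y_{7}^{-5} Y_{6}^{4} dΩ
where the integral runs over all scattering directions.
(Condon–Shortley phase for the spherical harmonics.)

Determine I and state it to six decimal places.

-0.082471

Rules hold: Σm=0, L=16 even, 4≤6≤10.
N = 7·15·13 = 1365
Δ = 4!·2!·10!/17! = 1/2042040
Racah Σ t=1..3: t=1:−1/207360 t=2:+1/57600 t=3:−1/207360 = 1/129600
⇒ 3j(3 7 6; 0 0 0)² = 168/12155, sgn +1
Racah Σ t=0..2: t=0:+1/3870720 t=1:−1/2177280 t=2:+1/29030400 = -29/174182400
⇒ 3j(3 7 6; 1 -5 4)² = 841/185640, sgn -1
4πI² = N·(3j₀)²·(3jₘ)² = 17661/206635
I = -1·√(0.0854695/4π) = -0.08247091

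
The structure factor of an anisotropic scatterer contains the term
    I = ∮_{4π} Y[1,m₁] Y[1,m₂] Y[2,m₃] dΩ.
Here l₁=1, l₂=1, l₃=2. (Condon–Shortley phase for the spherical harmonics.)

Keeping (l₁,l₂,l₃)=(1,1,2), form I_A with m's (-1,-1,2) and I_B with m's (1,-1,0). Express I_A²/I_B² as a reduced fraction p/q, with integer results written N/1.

6/1

l's match ⇒ only the (l;m) 3-j factors differ between A and B.
A: triangle coeff Δ(1,1,2) = 1/30; Σ_t [0,0]: t=0:+1/4 = 1/4; (3j)²=1/5 [(1 1 2; -1 -1 2)], sign=+1
B: triangle coeff Δ(1,1,2) = 1/30; Σ_t [0,0]: t=0:+1/4 = 1/4; (3j)²=1/30 [(1 1 2; 1 -1 0)], sign=+1
I_A²/I_B² = (1/5)/(1/30) = 6/1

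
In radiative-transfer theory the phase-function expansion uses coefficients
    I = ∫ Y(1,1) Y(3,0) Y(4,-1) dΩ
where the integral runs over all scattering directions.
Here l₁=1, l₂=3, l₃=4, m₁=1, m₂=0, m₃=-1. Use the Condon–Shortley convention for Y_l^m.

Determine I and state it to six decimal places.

-0.194664

Checks pass: Σm=0; 8 even; l₃=4∈[2,4].
(2·1+1)(2·3+1)(2·4+1) = 189
Δ: 0! 2! 6! / 9! → 1/252
sum: t=0:+1/36 = 1/36
3j²(1 3 4; 0 0 0) = Δ·Π!·Σ² = 4/63  (sign +1)
sum: t=0:+1/72 = 1/72
3j²(1 3 4; 1 0 -1) = Δ·Π!·Σ² = 5/126  (sign -1)
combine: 4πI² = 189·4/63·5/126 = 10/21
take √, sign -1: I = -0.19466390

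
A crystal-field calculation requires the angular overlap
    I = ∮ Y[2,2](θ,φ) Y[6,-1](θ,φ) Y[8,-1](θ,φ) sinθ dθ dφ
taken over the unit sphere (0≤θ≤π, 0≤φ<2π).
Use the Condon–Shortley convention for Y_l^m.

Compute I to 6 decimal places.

-0.095258

m-sum 0 ✓  L=16 even ✓  4≤8≤8 ✓
Π(2lᵢ+1) = 5×13×17 = 1105
triangle coeff Δ(2,6,8) = 1/30940
Σ_t [0,0]: t=0:+1/2073600 = 1/2073600
(3j)²=28/1105 [(2 6 8; 0 0 0)], sign=+1
Σ_t [0,0]: t=0:+1/14515200 = 1/14515200
(3j)²=9/2210 [(2 6 8; 2 -1 -1)], sign=-1
⇒ 4πI² = 126/1105
I = (-1)√(126/1105/(4π)) = -0.09525750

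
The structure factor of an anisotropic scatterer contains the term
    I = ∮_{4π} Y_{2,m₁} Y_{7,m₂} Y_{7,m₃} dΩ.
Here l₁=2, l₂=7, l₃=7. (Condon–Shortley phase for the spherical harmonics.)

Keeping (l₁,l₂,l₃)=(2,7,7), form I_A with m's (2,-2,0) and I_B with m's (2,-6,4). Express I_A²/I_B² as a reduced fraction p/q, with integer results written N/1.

42/13

Shared (l₁,l₂,l₃)=(2,7,7): N and (l;000)² cancel in I_A²/I_B².
A: Δ = 2!·2!·12!/17! = 1/185640; Racah Σ t=0..0: t=0:+1/2419200 = 1/2419200; ⇒ 3j(2 7 7; 2 -2 0)² = 27/1105, sgn -1
B: Δ = 2!·2!·12!/17! = 1/185640; Racah Σ t=0..0: t=0:+1/159667200 = 1/159667200; ⇒ 3j(2 7 7; 2 -6 4)² = 9/1190, sgn -1
I_A²/I_B² = (27/1105)/(9/1190) = 42/13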